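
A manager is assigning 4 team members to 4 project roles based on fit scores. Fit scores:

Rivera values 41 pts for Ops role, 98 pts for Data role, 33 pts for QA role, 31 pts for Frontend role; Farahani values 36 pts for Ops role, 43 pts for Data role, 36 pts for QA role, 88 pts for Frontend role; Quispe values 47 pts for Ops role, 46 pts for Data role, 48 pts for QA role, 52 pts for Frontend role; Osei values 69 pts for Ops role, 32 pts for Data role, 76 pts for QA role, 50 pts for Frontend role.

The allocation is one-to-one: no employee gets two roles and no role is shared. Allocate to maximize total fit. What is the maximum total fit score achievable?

Optimal: Rivera→Data role (98 pts), Farahani→Frontend role (88 pts), Quispe→Ops role (47 pts), Osei→QA role (76 pts) — total 98+88+47+76 = 309 pts.
Row-greedy (each employee in turn takes its best remaining role) gives 303 pts, worse by 6.
Next-best assignment: Rivera→Data role, Farahani→Frontend role, Quispe→QA role, Osei→Ops role = 303 pts.
Swapping Farahani↔Quispe (Farahani→Ops role 36 pts, Quispe→Frontend role 52 pts) loses 47.
Checked against all permutations: 309 pts is optimal.

Maximum total: 309 pts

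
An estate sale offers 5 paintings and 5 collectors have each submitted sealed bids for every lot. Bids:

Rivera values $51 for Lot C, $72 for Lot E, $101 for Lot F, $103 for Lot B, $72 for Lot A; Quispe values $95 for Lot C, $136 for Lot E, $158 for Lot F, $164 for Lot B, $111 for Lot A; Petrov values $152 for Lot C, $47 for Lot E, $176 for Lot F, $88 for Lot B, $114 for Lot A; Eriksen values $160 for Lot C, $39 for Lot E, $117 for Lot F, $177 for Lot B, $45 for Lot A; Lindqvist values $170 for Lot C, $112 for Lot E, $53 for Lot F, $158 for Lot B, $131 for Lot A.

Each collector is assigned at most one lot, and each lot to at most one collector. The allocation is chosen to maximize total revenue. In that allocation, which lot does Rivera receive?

Treat this as an assignment problem: match each collector to one lot.
Optimal: Rivera→Lot A ($72), Quispe→Lot E ($136), Petrov→Lot F ($176), Eriksen→Lot B ($177), Lindqvist→Lot C ($170) — total 72+136+176+177+170 = $731.
Swapping Quispe↔Petrov (Quispe→Lot F $158, Petrov→Lot E $47) loses 107.
Rivera's own top lot is Lot B ($103), but forcing Rivera→Lot B and reassigning the rest optimally gives only $706 — worse by 25.

Rivera receives Lot A.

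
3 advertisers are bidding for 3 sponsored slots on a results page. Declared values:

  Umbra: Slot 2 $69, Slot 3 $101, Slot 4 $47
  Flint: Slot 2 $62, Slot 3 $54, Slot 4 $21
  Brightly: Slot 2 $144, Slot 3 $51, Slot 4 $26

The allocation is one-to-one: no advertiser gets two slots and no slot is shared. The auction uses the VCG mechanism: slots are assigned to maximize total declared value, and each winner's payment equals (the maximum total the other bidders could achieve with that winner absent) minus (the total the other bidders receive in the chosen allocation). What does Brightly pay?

Brightly pays $41.

Efficient allocation: Umbra→Slot 3 ($101), Flint→Slot 4 ($21), Brightly→Slot 2 ($144); total welfare W = $266.
Brightly receives Slot 2 at value $144, so the others get W − 144 = $122.
Without Brightly: best allocation of the remaining 2 bidders over all 3 slots is Umbra→Slot 3 ($101), Flint→Slot 2 ($62), total $163.
VCG payment = (others' best without Brightly) − (others' welfare with Brightly) = 163 − 122 = $41.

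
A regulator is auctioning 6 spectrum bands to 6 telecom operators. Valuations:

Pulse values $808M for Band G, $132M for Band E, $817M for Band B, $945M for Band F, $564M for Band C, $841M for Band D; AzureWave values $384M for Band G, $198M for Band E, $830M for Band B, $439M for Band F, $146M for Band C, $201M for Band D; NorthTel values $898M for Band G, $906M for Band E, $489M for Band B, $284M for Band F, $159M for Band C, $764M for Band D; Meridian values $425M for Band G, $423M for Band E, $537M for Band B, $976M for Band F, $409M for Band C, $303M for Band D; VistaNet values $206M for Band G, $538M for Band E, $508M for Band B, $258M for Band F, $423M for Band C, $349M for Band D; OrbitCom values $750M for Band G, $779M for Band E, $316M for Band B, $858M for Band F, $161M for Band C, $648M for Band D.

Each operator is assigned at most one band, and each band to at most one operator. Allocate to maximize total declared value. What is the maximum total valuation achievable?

Maximum total: $4747M

Treat this as an assignment problem: match each operator to one band.
Optimal: Pulse→Band D ($841M), AzureWave→Band B ($830M), NorthTel→Band G ($898M), Meridian→Band F ($976M), VistaNet→Band C ($423M), OrbitCom→Band E ($779M) — total 841+830+898+976+423+779 = $4747M.
Max-entry greedy (repeatedly take the single best remaining cell) gives $4726M, worse by 21.
Next-best assignment: Pulse→Band D, AzureWave→Band B, NorthTel→Band E, Meridian→Band F, VistaNet→Band C, OrbitCom→Band G = $4726M.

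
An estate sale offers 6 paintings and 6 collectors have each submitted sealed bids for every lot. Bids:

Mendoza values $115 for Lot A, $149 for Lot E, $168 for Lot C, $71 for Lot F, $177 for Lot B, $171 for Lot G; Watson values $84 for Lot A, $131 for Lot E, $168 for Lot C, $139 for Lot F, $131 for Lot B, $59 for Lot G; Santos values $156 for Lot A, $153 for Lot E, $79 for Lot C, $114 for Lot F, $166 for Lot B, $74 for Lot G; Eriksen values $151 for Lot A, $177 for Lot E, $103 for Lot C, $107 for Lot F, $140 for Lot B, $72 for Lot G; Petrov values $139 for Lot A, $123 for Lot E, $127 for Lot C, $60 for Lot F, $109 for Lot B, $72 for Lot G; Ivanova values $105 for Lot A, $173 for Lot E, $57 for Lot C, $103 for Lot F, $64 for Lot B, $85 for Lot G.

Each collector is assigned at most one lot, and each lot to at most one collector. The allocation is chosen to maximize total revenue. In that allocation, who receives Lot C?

This is a one-to-one assignment (maximum-weight bipartite matching).
Optimal: Mendoza→Lot G ($171), Watson→Lot F ($139), Santos→Lot B ($166), Eriksen→Lot A ($151), Petrov→Lot C ($127), Ivanova→Lot E ($173) — total 171+139+166+151+127+173 = $927.
Max-entry greedy (repeatedly take the single best remaining cell) gives $853, worse by 74.
Next-best assignment: Mendoza→Lot G, Watson→Lot C, Santos→Lot B, Eriksen→Lot E, Petrov→Lot A, Ivanova→Lot F = $924.
Checked against all permutations: $927 is optimal.
Petrov's own top lot is Lot A ($139), but forcing Petrov→Lot A and reassigning the rest optimally gives only $924 — worse by 3.

Petrov receives Lot C.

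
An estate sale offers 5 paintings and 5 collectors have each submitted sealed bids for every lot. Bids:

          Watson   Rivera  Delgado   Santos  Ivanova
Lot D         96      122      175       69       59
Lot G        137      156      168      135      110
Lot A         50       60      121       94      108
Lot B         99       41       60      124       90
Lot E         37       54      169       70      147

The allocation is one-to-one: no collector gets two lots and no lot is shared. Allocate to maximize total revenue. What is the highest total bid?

Maximum total: $671

Optimal: Watson→Lot B ($99), Rivera→Lot G ($156), Delgado→Lot D ($175), Santos→Lot A ($94), Ivanova→Lot E ($147) — total 99+156+175+94+147 = $671.
Max-entry greedy (repeatedly take the single best remaining cell) gives $652, worse by 19.
Next-best assignment: Watson→Lot G, Rivera→Lot D, Delgado→Lot E, Santos→Lot B, Ivanova→Lot A = $660.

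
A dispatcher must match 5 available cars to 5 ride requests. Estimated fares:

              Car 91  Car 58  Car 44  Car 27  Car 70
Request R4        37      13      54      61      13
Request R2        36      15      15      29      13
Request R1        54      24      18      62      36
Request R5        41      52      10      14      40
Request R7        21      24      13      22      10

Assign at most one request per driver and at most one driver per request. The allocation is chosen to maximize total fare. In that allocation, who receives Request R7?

This is a one-to-one assignment (maximum-weight bipartite matching).
Optimal: Car 91→Request R2 ($36), Car 58→Request R7 ($24), Car 44→Request R4 ($54), Car 27→Request R1 ($62), Car 70→Request R5 ($40) — total 36+24+54+62+40 = $216.
Row-greedy (each driver in turn takes its best remaining request) gives $199, worse by 17.
Next-best assignment: Car 91→Request R2, Car 58→Request R5, Car 44→Request R4, Car 27→Request R1, Car 70→Request R7 = $214.
Swapping Car 44↔Car 27 (Car 44→Request R1 $18, Car 27→Request R4 $61) loses 37.
Car 58's own top request is Request R5 ($52), but forcing Car 58→Request R5 and reassigning the rest optimally gives only $214 — worse by 2.

Car 58 receives Request R7.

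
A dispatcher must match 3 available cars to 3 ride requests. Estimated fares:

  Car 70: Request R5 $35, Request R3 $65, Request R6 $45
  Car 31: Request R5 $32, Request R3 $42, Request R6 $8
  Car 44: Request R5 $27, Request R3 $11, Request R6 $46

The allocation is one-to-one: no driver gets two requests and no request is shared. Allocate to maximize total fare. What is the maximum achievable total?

Max total: $143

This is the linear assignment problem.
Optimal: Car 70→Request R3 ($65), Car 31→Request R5 ($32), Car 44→Request R6 ($46) — total 65+32+46 = $143.
Next-best assignment: Car 70→Request R5, Car 31→Request R3, Car 44→Request R6 = $123.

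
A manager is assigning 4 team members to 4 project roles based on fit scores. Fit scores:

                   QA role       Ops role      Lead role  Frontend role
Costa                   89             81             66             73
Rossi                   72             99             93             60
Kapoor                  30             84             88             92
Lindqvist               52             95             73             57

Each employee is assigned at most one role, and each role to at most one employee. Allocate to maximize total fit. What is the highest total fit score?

This is the linear assignment problem.
Optimal: Costa→QA role (89 pts), Rossi→Lead role (93 pts), Kapoor→Frontend role (92 pts), Lindqvist→Ops role (95 pts) — total 89+93+92+95 = 369 pts.
Column-greedy (each role in turn goes to its best remaining employee) gives 333 pts, worse by 36.

Max total: 369 pts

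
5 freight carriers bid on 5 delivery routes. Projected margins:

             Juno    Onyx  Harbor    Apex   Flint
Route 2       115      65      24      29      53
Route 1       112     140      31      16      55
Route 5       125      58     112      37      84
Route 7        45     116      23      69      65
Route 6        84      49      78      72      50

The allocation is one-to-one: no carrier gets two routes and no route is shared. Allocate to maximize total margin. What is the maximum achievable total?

Maximum total: $504k

This is the linear assignment problem.
Optimal: Juno→Route 2 ($115k), Onyx→Route 1 ($140k), Harbor→Route 5 ($112k), Apex→Route 6 ($72k), Flint→Route 7 ($65k) — total 115+140+112+72+65 = $504k.
Max-entry greedy (repeatedly take the single best remaining cell) gives $465k, worse by 39.
Next-best assignment: Juno→Route 2, Onyx→Route 1, Harbor→Route 5, Apex→Route 7, Flint→Route 6 = $486k.
No other one-to-one assignment exceeds $504k.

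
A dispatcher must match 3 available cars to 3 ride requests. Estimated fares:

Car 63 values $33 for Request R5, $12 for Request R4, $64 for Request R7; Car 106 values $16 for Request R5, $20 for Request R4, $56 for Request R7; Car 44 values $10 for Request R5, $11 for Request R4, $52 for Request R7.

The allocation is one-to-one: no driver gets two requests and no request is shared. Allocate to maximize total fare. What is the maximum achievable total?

This is a one-to-one assignment (maximum-weight bipartite matching).
Optimal: Car 63→Request R5 ($33), Car 106→Request R4 ($20), Car 44→Request R7 ($52) — total 33+20+52 = $105.
Row-greedy (each driver in turn takes its best remaining request) gives $94, worse by 11.
Next-best assignment: Car 63→Request R5, Car 106→Request R7, Car 44→Request R4 = $100.
Swapping Car 106↔Car 44 (Car 106→Request R7 $56, Car 44→Request R4 $11) loses 5.
No other one-to-one assignment exceeds $105.

Maximum total: $105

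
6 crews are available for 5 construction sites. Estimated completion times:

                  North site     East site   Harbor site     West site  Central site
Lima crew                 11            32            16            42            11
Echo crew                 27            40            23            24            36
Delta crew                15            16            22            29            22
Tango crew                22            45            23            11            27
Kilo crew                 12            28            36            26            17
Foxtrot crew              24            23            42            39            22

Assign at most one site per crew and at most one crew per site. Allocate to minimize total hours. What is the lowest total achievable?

Optimal: Kilo crew→North site (12 hours), Delta crew→East site (16 hours), Echo crew→Harbor site (23 hours), Tango crew→West site (11 hours), Lima crew→Central site (11 hours) — total 12+16+23+11+11 = 73 hours.
Column-greedy (each site in turn goes to its cheapest remaining crew) gives 78 hours, worse by 5.
Next-best assignment: Kilo crew→North site, Delta crew→East site, Lima crew→Harbor site, Tango crew→West site, Foxtrot crew→Central site = 77 hours.
Every other assignment is strictly worse.

Minimum total: 73 hours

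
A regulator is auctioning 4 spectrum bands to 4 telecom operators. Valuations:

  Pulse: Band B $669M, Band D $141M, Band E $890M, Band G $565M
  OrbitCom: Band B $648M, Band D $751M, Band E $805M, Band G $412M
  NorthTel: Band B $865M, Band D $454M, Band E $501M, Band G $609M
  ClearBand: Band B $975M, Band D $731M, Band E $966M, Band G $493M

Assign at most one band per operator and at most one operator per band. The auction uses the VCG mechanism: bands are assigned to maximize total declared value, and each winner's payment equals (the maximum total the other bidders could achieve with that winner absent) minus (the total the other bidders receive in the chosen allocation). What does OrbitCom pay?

Efficient allocation: Pulse→Band E ($890M), OrbitCom→Band D ($751M), NorthTel→Band G ($609M), ClearBand→Band B ($975M); total welfare W = $3225M.
OrbitCom receives Band D at value $751M, so the others get W − 751 = $2474M.
Without OrbitCom: best allocation of the remaining 3 bidders over all 4 bands is Pulse→Band E ($890M), NorthTel→Band B ($865M), ClearBand→Band D ($731M), total $2486M.
VCG payment = (others' best without OrbitCom) − (others' welfare with OrbitCom) = 2486 − 2474 = $12M.

OrbitCom pays $12M.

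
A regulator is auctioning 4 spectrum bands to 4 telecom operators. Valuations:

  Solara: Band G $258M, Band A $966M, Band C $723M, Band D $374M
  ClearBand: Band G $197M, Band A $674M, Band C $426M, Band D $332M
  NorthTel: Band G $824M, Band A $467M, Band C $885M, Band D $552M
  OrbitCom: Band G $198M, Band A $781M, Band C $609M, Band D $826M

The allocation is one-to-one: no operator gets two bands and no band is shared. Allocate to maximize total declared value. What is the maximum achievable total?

Optimal: Solara→Band C ($723M), ClearBand→Band A ($674M), NorthTel→Band G ($824M), OrbitCom→Band D ($826M) — total 723+674+824+826 = $3047M.
Row-greedy (each operator in turn takes its best remaining band) gives $3042M, worse by 5.
Every other assignment is strictly worse.

Maximum total: $3047M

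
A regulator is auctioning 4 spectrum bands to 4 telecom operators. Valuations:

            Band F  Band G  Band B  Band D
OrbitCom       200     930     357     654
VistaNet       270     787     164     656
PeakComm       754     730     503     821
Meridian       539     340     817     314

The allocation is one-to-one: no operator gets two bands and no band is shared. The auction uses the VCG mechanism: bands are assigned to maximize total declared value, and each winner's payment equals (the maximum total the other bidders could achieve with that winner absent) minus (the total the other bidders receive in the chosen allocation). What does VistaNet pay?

VistaNet pays $67M.

Efficient allocation: OrbitCom→Band G ($930M), VistaNet→Band D ($656M), PeakComm→Band F ($754M), Meridian→Band B ($817M); total welfare W = $3157M.
VistaNet receives Band D at value $656M, so the others get W − 656 = $2501M.
Without VistaNet: best allocation of the remaining 3 bidders over all 4 bands is OrbitCom→Band G ($930M), PeakComm→Band D ($821M), Meridian→Band B ($817M), total $2568M.
VCG payment = (others' best without VistaNet) − (others' welfare with VistaNet) = 2568 − 2501 = $67M.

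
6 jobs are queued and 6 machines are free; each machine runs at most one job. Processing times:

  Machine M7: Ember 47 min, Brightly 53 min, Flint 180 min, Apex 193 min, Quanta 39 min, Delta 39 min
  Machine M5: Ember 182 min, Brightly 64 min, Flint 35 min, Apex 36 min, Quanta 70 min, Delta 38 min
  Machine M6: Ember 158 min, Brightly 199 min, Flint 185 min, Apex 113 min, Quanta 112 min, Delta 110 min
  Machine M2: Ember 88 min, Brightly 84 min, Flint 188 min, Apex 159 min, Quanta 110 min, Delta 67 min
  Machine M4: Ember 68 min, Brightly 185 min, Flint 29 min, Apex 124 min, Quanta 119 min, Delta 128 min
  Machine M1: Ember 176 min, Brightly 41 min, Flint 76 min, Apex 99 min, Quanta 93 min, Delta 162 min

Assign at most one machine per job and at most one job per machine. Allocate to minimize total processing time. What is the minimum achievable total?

This is a one-to-one assignment (minimum-cost bipartite matching).
Optimal: Ember→Machine M7 (47 min), Brightly→Machine M1 (41 min), Flint→Machine M4 (29 min), Apex→Machine M5 (36 min), Quanta→Machine M6 (112 min), Delta→Machine M2 (67 min) — total 47+41+29+36+112+67 = 332 min.
Next-best assignment: Ember→Machine M2, Brightly→Machine M1, Flint→Machine M4, Apex→Machine M5, Quanta→Machine M7, Delta→Machine M6 = 343 min.
Swapping Apex↔Quanta (Apex→Machine M6 113 min, Quanta→Machine M5 70 min) adds 35.
Every other assignment is strictly worse.

Minimum total: 332 min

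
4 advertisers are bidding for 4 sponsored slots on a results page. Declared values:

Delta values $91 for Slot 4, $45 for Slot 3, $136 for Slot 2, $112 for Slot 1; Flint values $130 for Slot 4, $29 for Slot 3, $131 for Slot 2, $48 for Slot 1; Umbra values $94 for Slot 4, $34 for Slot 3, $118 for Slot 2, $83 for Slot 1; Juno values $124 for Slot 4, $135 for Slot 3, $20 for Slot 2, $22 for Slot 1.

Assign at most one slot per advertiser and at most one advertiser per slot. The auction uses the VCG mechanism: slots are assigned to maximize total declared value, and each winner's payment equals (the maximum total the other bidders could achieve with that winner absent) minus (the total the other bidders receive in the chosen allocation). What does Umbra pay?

Efficient allocation: Delta→Slot 1 ($112), Flint→Slot 4 ($130), Umbra→Slot 2 ($118), Juno→Slot 3 ($135); total welfare W = $495.
Umbra receives Slot 2 at value $118, so the others get W − 118 = $377.
Without Umbra: best allocation of the remaining 3 bidders over all 4 slots is Delta→Slot 2 ($136), Flint→Slot 4 ($130), Juno→Slot 3 ($135), total $401.
VCG payment = (others' best without Umbra) − (others' welfare with Umbra) = 401 − 377 = $24.

Umbra pays $24.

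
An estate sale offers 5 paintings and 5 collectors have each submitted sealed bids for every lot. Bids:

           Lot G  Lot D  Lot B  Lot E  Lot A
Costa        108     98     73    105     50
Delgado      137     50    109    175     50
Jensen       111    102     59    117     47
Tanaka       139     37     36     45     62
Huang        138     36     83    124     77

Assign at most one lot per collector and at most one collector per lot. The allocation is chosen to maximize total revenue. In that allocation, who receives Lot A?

Huang receives Lot A.

Optimal: Costa→Lot B ($73), Delgado→Lot E ($175), Jensen→Lot D ($102), Tanaka→Lot G ($139), Huang→Lot A ($77) — total 73+175+102+139+77 = $566.
Max-entry greedy (repeatedly take the single best remaining cell) gives $549, worse by 17.
No other one-to-one assignment exceeds $566.
Huang's own top lot is Lot G ($138), but forcing Huang→Lot G and reassigning the rest optimally gives only $550 — worse by 16.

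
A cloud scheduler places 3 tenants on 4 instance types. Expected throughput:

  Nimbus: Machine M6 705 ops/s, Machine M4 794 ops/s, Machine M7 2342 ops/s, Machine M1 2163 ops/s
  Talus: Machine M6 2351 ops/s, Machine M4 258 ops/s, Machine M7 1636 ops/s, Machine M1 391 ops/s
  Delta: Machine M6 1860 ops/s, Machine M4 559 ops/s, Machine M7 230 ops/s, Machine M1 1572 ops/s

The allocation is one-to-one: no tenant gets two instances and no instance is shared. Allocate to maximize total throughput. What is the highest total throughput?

Max total: 6265 ops/s

Optimal: Nimbus→Machine M7 (2342 ops/s), Talus→Machine M6 (2351 ops/s), Delta→Machine M1 (1572 ops/s) — total 2342+2351+1572 = 6265 ops/s.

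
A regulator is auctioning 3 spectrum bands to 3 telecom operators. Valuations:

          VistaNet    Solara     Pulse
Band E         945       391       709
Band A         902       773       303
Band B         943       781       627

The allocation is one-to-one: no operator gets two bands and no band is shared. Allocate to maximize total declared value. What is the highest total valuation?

Maximum total: $2425M

Optimal: VistaNet→Band B ($943M), Solara→Band A ($773M), Pulse→Band E ($709M) — total 943+773+709 = $2425M.
Column-greedy (each band in turn goes to its best remaining operator) gives $2345M, worse by 80.
Next-best assignment: VistaNet→Band A, Solara→Band B, Pulse→Band E = $2392M.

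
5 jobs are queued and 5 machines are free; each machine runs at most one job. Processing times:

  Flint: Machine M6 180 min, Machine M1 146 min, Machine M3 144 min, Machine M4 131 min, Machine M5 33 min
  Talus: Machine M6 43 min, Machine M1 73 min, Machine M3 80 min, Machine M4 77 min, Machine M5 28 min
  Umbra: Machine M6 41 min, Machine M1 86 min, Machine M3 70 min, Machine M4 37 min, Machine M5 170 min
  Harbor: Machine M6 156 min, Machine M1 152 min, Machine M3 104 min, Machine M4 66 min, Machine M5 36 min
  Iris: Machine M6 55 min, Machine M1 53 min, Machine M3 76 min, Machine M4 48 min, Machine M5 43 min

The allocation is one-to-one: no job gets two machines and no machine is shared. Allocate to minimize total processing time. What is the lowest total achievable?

Optimal: Flint→Machine M5 (33 min), Talus→Machine M6 (43 min), Umbra→Machine M3 (70 min), Harbor→Machine M4 (66 min), Iris→Machine M1 (53 min) — total 33+43+70+66+53 = 265 min.
Row-greedy (each job in turn takes its cheapest remaining machine) gives 270 min, worse by 5.
Next-best assignment: Flint→Machine M5, Talus→Machine M6, Umbra→Machine M4, Harbor→Machine M3, Iris→Machine M1 = 270 min.
Checked against all permutations: 265 min is optimal.

Minimum total: 265 min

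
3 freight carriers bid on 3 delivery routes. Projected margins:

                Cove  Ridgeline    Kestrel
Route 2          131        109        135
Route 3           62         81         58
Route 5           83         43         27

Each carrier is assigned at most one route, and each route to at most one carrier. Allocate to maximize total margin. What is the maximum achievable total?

Max total: $299k

Treat this as an assignment problem: match each carrier to one route.
Optimal: Cove→Route 5 ($83k), Ridgeline→Route 3 ($81k), Kestrel→Route 2 ($135k) — total 83+81+135 = $299k.
Row-greedy (each carrier in turn takes its best remaining route) gives $239k, worse by 60.
Swapping Cove↔Kestrel (Cove→Route 2 $131k, Kestrel→Route 5 $27k) loses 60.
No other one-to-one assignment exceeds $299k.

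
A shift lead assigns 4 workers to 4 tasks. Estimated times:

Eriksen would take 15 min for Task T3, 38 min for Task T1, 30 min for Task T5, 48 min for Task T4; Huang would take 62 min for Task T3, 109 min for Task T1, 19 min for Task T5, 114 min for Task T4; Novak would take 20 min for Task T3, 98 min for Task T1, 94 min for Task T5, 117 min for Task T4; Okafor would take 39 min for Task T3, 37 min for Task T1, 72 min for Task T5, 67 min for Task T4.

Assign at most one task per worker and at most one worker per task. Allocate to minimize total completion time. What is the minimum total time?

This is a one-to-one assignment (minimum-cost bipartite matching).
Optimal: Eriksen→Task T4 (48 min), Huang→Task T5 (19 min), Novak→Task T3 (20 min), Okafor→Task T1 (37 min) — total 48+19+20+37 = 124 min.
Row-greedy (each worker in turn takes its cheapest remaining task) gives 199 min, worse by 75.
No other one-to-one assignment undercuts 124 min.

Min total: 124 min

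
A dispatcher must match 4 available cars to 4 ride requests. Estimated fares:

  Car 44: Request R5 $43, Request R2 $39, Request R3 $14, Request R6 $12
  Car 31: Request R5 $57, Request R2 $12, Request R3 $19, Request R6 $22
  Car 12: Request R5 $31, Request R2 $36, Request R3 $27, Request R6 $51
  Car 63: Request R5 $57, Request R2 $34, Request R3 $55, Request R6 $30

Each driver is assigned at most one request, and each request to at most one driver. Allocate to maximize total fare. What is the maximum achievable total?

Max total: $202

Optimal: Car 44→Request R2 ($39), Car 31→Request R5 ($57), Car 12→Request R6 ($51), Car 63→Request R3 ($55) — total 39+57+51+55 = $202.
Row-greedy (each driver in turn takes its best remaining request) gives $156, worse by 46.
Swapping Car 12↔Car 63 (Car 12→Request R3 $27, Car 63→Request R6 $30) loses 49.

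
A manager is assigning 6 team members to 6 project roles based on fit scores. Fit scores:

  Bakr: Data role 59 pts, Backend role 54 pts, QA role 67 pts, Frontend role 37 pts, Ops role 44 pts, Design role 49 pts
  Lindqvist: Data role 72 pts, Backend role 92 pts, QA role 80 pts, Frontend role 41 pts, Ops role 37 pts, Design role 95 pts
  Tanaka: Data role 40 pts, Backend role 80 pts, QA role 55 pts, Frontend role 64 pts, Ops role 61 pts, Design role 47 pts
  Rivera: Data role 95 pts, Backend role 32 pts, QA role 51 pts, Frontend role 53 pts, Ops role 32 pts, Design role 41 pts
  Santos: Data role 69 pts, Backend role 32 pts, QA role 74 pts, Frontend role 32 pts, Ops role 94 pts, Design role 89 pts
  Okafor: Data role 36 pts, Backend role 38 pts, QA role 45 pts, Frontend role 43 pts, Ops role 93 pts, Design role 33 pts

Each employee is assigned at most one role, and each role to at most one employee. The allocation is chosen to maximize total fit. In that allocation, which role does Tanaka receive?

Tanaka receives Frontend role.

Optimal: Bakr→QA role (67 pts), Lindqvist→Backend role (92 pts), Tanaka→Frontend role (64 pts), Rivera→Data role (95 pts), Santos→Design role (89 pts), Okafor→Ops role (93 pts) — total 67+92+64+95+89+93 = 500 pts.
Column-greedy (each role in turn goes to its best remaining employee) gives 467 pts, worse by 33.
Swapping Bakr↔Lindqvist (Bakr→Backend role 54 pts, Lindqvist→QA role 80 pts) loses 25.
Tanaka's own top role is Backend role (80 pts), but forcing Tanaka→Backend role and reassigning the rest optimally gives only 474 pts — worse by 26.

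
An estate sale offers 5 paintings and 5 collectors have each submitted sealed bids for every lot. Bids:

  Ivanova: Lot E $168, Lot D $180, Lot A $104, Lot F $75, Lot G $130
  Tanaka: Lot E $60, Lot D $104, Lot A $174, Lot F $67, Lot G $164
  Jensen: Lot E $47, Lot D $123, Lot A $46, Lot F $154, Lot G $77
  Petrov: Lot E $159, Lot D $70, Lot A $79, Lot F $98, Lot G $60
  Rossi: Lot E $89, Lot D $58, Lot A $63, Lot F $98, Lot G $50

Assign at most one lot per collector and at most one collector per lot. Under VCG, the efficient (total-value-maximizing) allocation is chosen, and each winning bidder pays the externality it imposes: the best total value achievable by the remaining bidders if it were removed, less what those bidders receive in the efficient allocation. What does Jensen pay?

Jensen pays $45.

Efficient allocation: Ivanova→Lot D ($180), Tanaka→Lot G ($164), Jensen→Lot F ($154), Petrov→Lot E ($159), Rossi→Lot A ($63); total welfare W = $720.
Jensen receives Lot F at value $154, so the others get W − 154 = $566.
Without Jensen: best allocation of the remaining 4 bidders over all 5 lots is Ivanova→Lot D ($180), Tanaka→Lot A ($174), Petrov→Lot E ($159), Rossi→Lot F ($98), total $611.
VCG payment = (others' best without Jensen) − (others' welfare with Jensen) = 611 − 566 = $45.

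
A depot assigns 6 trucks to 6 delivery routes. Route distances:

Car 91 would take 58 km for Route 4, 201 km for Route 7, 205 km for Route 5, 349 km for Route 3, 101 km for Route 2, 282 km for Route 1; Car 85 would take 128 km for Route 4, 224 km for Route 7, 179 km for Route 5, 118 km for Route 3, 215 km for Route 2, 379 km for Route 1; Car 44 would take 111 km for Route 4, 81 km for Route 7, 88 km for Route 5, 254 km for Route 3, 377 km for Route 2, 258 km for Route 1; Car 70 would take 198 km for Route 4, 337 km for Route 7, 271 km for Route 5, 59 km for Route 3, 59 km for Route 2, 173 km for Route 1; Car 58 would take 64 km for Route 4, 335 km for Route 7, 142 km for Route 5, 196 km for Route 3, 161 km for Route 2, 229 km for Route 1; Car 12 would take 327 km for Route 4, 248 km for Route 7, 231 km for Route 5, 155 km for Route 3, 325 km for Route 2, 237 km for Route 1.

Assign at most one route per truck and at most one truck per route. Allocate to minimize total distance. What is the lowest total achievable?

Minimum total: 695 km

Optimal: Car 91→Route 4 (58 km), Car 85→Route 3 (118 km), Car 44→Route 7 (81 km), Car 70→Route 2 (59 km), Car 58→Route 5 (142 km), Car 12→Route 1 (237 km) — total 58+118+81+59+142+237 = 695 km.
Column-greedy (each route in turn goes to its cheapest remaining truck) gives 792 km, worse by 97.
Next-best assignment: Car 91→Route 2, Car 85→Route 5, Car 44→Route 7, Car 70→Route 3, Car 58→Route 4, Car 12→Route 1 = 721 km.
Swapping Car 91↔Car 44 (Car 91→Route 7 201 km, Car 44→Route 4 111 km) adds 173.
Checked against all permutations: 695 km is optimal.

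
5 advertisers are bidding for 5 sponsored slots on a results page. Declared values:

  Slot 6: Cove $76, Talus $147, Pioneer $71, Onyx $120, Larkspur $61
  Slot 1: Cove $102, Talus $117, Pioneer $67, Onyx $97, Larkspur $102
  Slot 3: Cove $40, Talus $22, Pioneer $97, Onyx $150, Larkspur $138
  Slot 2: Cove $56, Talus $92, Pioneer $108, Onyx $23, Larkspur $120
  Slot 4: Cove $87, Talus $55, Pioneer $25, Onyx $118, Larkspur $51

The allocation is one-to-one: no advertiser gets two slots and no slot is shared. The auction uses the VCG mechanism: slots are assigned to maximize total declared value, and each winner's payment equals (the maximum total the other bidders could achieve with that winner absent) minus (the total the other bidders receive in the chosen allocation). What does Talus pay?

Efficient allocation: Cove→Slot 1 ($102), Talus→Slot 6 ($147), Pioneer→Slot 2 ($108), Onyx→Slot 4 ($118), Larkspur→Slot 3 ($138); total welfare W = $613.
Talus receives Slot 6 at value $147, so the others get W − 147 = $466.
Without Talus: best allocation of the remaining 4 bidders over all 5 slots is Cove→Slot 1 ($102), Pioneer→Slot 2 ($108), Onyx→Slot 6 ($120), Larkspur→Slot 3 ($138), total $468.
VCG payment = (others' best without Talus) − (others' welfare with Talus) = 468 − 466 = $2.

Talus pays $2.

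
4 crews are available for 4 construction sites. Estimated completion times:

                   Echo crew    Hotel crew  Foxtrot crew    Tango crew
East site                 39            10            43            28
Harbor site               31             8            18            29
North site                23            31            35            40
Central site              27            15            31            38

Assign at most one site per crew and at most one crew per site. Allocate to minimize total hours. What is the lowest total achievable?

Minimum total: 84 hours

Treat this as an assignment problem: match each crew to one site.
Optimal: Echo crew→North site (23 hours), Hotel crew→Central site (15 hours), Foxtrot crew→Harbor site (18 hours), Tango crew→East site (28 hours) — total 23+15+18+28 = 84 hours.
Min-entry greedy (repeatedly take the single cheapest remaining cell) gives 90 hours, worse by 6.
Next-best assignment: Echo crew→North site, Hotel crew→East site, Foxtrot crew→Harbor site, Tango crew→Central site = 89 hours.
Swapping Tango crew↔Hotel crew (Tango crew→Central site 38 hours, Hotel crew→East site 10 hours) adds 5.
Every other assignment is strictly worse.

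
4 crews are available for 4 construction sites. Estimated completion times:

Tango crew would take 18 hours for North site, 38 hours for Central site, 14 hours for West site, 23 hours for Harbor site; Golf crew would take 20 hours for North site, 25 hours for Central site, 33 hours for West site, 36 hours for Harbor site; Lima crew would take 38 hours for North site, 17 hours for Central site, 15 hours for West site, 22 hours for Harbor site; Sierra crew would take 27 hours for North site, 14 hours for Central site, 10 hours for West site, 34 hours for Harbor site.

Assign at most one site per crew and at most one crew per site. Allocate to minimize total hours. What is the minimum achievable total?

This is a one-to-one assignment (minimum-cost bipartite matching).
Optimal: Tango crew→West site (14 hours), Golf crew→North site (20 hours), Lima crew→Harbor site (22 hours), Sierra crew→Central site (14 hours) — total 14+20+22+14 = 70 hours.
Row-greedy (each crew in turn takes its cheapest remaining site) gives 85 hours, worse by 15.

Min total: 70 hours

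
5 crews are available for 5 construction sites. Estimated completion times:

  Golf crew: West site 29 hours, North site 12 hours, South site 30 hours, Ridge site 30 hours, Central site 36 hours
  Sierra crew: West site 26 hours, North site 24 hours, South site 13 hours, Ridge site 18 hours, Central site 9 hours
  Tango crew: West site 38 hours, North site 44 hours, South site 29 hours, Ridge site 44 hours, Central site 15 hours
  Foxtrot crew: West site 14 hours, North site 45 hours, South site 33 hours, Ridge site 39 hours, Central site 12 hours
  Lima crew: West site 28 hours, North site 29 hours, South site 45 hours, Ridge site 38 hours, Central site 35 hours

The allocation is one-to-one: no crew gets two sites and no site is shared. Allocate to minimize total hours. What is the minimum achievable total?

Optimal: Golf crew→North site (12 hours), Sierra crew→South site (13 hours), Tango crew→Central site (15 hours), Foxtrot crew→West site (14 hours), Lima crew→Ridge site (38 hours) — total 12+13+15+14+38 = 92 hours.
Min-entry greedy (repeatedly take the single cheapest remaining cell) gives 102 hours, worse by 10.
Next-best assignment: Golf crew→North site, Sierra crew→Ridge site, Tango crew→South site, Foxtrot crew→Central site, Lima crew→West site = 99 hours.
Checked against all permutations: 92 hours is optimal.

Min total: 92 hours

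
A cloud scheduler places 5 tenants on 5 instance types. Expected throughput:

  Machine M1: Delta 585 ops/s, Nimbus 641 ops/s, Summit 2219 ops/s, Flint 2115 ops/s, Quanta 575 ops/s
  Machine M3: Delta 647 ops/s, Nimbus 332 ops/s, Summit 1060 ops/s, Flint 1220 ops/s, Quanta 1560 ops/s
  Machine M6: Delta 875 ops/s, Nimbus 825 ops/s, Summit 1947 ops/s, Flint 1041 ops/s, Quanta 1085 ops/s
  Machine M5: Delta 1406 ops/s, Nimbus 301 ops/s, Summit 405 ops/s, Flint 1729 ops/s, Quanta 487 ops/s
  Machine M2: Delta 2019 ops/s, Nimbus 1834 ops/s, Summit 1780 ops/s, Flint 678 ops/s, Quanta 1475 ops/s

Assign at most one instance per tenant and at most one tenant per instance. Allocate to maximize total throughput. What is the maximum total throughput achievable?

Treat this as an assignment problem: match each tenant to one instance.
Optimal: Delta→Machine M5 (1406 ops/s), Nimbus→Machine M2 (1834 ops/s), Summit→Machine M6 (1947 ops/s), Flint→Machine M1 (2115 ops/s), Quanta→Machine M3 (1560 ops/s) — total 1406+1834+1947+2115+1560 = 8862 ops/s.
Checked against all permutations: 8862 ops/s is optimal.

Max total: 8862 ops/s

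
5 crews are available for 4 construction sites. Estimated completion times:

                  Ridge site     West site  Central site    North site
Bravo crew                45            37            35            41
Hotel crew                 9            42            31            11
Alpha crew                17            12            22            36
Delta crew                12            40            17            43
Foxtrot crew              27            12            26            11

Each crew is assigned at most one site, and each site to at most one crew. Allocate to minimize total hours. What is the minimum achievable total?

This is the linear assignment problem.
Optimal: Hotel crew→Ridge site (9 hours), Alpha crew→West site (12 hours), Delta crew→Central site (17 hours), Foxtrot crew→North site (11 hours) — total 9+12+17+11 = 49 hours.
Row-greedy (each crew in turn takes its cheapest remaining site) gives 99 hours, worse by 50.

Min total: 49 hours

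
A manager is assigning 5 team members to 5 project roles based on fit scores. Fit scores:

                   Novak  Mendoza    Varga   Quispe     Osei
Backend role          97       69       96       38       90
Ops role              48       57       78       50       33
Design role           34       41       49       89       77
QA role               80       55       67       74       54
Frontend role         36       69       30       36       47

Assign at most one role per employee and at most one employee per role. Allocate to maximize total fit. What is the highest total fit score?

Max total: 406 pts

Optimal: Novak→QA role (80 pts), Mendoza→Frontend role (69 pts), Varga→Ops role (78 pts), Quispe→Design role (89 pts), Osei→Backend role (90 pts) — total 80+69+78+89+90 = 406 pts.
Max-entry greedy (repeatedly take the single best remaining cell) gives 387 pts, worse by 19.
Swapping Novak↔Osei (Novak→Backend role 97 pts, Osei→QA role 54 pts) loses 19.
Checked against all permutations: 406 pts is optimal.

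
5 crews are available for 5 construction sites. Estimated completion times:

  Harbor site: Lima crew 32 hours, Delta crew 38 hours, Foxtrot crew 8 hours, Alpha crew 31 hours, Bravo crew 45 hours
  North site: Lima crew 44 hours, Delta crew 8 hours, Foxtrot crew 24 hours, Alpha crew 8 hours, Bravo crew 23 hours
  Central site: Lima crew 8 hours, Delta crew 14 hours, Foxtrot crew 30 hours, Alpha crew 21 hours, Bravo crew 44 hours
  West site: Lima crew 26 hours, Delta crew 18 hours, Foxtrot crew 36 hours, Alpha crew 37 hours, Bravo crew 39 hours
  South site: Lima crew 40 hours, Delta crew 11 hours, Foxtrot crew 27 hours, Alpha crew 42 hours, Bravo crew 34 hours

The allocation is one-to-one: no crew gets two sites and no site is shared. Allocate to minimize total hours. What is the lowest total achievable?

Optimal: Lima crew→Central site (8 hours), Delta crew→South site (11 hours), Foxtrot crew→Harbor site (8 hours), Alpha crew→North site (8 hours), Bravo crew→West site (39 hours) — total 8+11+8+8+39 = 74 hours.
Row-greedy (each crew in turn takes its cheapest remaining site) gives 95 hours, worse by 21.
Checked against all permutations: 74 hours is optimal.

Min total: 74 hours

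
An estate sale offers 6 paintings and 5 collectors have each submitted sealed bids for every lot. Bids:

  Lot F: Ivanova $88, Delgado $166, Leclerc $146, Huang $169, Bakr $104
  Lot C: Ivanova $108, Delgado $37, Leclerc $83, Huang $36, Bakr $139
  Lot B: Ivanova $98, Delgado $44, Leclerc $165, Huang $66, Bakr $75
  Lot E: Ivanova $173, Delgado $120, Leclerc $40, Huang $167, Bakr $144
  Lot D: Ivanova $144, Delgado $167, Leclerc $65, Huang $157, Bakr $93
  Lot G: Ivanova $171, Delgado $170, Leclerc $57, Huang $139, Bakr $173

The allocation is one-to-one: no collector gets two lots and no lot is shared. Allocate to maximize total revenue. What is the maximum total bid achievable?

Maximum total: $847

Optimal: Ivanova→Lot E ($173), Delgado→Lot D ($167), Leclerc→Lot B ($165), Huang→Lot F ($169), Bakr→Lot G ($173) — total 173+167+165+169+173 = $847.
Column-greedy (each lot in turn goes to its best remaining collector) gives $813, worse by 34.
Checked against all permutations: $847 is optimal.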